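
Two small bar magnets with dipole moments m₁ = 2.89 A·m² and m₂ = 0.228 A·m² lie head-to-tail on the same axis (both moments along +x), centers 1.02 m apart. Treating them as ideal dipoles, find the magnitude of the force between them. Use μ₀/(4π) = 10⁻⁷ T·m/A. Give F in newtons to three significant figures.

On-axis B of dipole 1: B = (μ₀/4π)·2m₁/r³. Force on dipole 2: F = m₂·dB/dr.
dB/dr = −(μ₀/4π)·6m₁/r⁴, so |F| = (μ₀/4π)·6m₁m₂/r⁴.
F = 6(10⁻⁷)(2.89)(0.228)/(1.02)⁴ = 3.652×10⁻⁷ N.

F ≈ 3.65×10⁻⁷ N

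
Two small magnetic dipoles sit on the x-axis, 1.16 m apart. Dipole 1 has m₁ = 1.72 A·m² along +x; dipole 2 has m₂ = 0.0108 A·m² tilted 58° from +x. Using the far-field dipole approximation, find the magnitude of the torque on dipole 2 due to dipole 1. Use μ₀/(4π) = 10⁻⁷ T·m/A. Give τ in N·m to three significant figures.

τ ≈ 2.02×10⁻⁹ N·m

Dipole B is on the axis of dipole A, so B₁ there is axial: B₁ = (μ₀/4π)·2m₁/r³ along +x.
B₁ = 2(10⁻⁷)(1.72)/(1.16)³ = 2.204×10⁻⁷ T.
τ = m₂ B₁ sinθ.
τ = (0.0108)(2.204×10⁻⁷)·sin58° = 2.018×10⁻⁹ N·m.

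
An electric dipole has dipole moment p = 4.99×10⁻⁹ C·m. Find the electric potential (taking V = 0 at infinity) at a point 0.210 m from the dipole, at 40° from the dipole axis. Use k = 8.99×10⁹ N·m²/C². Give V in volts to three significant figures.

The dipole potential is V = kp cosθ / r².
V = (8.99×10⁹)(4.99×10⁻⁹)·cos40° / (0.210)² = 779.2 V.

V ≈ 779 V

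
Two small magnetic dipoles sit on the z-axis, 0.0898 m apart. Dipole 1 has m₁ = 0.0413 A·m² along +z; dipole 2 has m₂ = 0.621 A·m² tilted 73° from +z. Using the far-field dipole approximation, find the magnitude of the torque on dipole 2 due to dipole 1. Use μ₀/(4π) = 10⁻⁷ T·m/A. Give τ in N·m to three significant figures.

Dipole B is on the axis of dipole A, so B₁ there is axial: B₁ = (μ₀/4π)·2m₁/r³ along +z.
B₁ = 2(10⁻⁷)(0.0413)/(0.0898)³ = 1.141×10⁻⁵ T.
τ = m₂ B₁ sinθ.
τ = (0.621)(1.141×10⁻⁵)·sin73° = 6.774×10⁻⁶ N·m.

τ ≈ 6.77×10⁻⁶ N·m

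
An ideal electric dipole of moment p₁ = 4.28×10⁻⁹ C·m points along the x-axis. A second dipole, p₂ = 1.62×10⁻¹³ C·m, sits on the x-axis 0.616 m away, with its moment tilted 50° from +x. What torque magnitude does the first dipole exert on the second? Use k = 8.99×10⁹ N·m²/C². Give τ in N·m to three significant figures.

τ ≈ 4.09×10⁻¹¹ N·m

The second dipole sits on the axis of the first, so the field there is axial: E₁ = 2kp₁/r³ along +x.
E₁ = 2(8.99×10⁹)(4.28×10⁻⁹)/(0.616)³ = 329.2 N/C.
Torque on the second dipole: τ = p₂ E₁ sinθ.
τ = (1.62×10⁻¹³)(329.2)·sin50° = 4.086×10⁻¹¹ N·m.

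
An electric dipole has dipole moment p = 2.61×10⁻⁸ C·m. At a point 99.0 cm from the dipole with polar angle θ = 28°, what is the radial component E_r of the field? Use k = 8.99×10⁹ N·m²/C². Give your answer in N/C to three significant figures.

For a dipole, E_r = (2kp cosθ)/r³.
kp/r³ = (8.99×10⁹)(2.61×10⁻⁸)/(0.990)³ = 241.8 N/C.
E_r = 2·241.8·cos28° = 427.0 N/C.

E_r ≈ 427 N/C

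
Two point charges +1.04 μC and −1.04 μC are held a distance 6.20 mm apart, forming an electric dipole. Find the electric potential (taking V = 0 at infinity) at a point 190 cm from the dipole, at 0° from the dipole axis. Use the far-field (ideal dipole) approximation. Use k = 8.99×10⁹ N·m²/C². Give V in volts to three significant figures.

Dipole moment p = qd = (1.04×10⁻⁶ C)(0.00620 m) = 6.448×10⁻⁹ C·m.
The dipole potential is V = kp cosθ / r².
V = (8.99×10⁹)(6.448×10⁻⁹)·cos0° / (1.90)² = 16.06 V.

V ≈ 16.1 V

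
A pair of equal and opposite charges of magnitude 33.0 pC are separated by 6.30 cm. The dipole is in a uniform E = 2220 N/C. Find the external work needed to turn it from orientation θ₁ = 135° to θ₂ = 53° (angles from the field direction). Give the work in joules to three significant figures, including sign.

W ≈ -6.04×10⁻⁹ J

Dipole moment p = qd = (3.30×10⁻¹¹ C)(0.0630 m) = 2.079×10⁻¹² C·m.
W_ext = ΔU = U(θ₂) − U(θ₁) = −pE cosθ₂ − (−pE cosθ₁) = pE(cosθ₁ − cosθ₂).
W = (2.079×10⁻¹²)(2220)·(cos135° − cos53°) = (4.615×10⁻⁹)·(-1.3089) = -6.041×10⁻⁹ J.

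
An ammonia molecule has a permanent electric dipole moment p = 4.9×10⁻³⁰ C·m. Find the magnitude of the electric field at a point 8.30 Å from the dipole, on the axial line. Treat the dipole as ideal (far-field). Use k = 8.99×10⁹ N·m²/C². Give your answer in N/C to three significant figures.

On the dipole axis E = 2kp/r³.
E = 2·(8.99×10⁹)(4.90×10⁻³⁰) / (8.30×10⁻¹⁰)³ = 1.541×10⁸ N/C.

E ≈ 1.54×10⁸ N/C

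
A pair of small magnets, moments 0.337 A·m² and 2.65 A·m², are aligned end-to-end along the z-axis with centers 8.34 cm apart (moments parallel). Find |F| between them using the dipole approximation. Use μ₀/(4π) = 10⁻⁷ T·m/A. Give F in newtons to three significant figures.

F ≈ 0.0111 N

On-axis B of dipole 1: B = (μ₀/4π)·2m₁/r³. Force on dipole 2: F = m₂·dB/dr.
dB/dr = −(μ₀/4π)·6m₁/r⁴, so |F| = (μ₀/4π)·6m₁m₂/r⁴.
F = 6(10⁻⁷)(0.337)(2.65)/(0.0834)⁴ = 0.01108 N.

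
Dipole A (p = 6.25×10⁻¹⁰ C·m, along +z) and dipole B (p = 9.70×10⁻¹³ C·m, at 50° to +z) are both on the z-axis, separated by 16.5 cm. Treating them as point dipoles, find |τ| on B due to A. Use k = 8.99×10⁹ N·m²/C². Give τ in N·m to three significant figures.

τ ≈ 1.86×10⁻⁹ N·m

The second dipole sits on the axis of the first, so the field there is axial: E₁ = 2kp₁/r³ along +z.
E₁ = 2(8.99×10⁹)(6.25×10⁻¹⁰)/(0.165)³ = 2502 N/C.
Torque on the second dipole: τ = p₂ E₁ sinθ.
τ = (9.70×10⁻¹³)(2502)·sin50° = 1.859×10⁻⁹ N·m.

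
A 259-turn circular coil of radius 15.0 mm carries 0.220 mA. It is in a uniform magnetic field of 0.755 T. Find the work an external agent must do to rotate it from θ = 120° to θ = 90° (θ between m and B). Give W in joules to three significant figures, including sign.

m = NIA = NIπa² = 259·(2.20×10⁻⁴)·π·(0.0150)² = 4.028×10⁻⁵ A·m².
W_ext = ΔU = −mB cosθ₂ + mB cosθ₁ = mB(cosθ₁ − cosθ₂).
W = (4.028×10⁻⁵)(0.755)·(cos120° − cos90°) = (3.041×10⁻⁵)·(-0.5000) = -1.521×10⁻⁵ J.

W ≈ -1.52×10⁻⁵ J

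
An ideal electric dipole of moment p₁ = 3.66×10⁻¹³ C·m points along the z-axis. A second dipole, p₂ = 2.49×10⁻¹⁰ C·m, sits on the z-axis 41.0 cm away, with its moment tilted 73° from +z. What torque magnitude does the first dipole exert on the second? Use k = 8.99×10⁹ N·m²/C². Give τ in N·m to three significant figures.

The second dipole sits on the axis of the first, so the field there is axial: E₁ = 2kp₁/r³ along +z.
E₁ = 2(8.99×10⁹)(3.66×10⁻¹³)/(0.410)³ = 0.09548 N/C.
Torque on the second dipole: τ = p₂ E₁ sinθ.
τ = (2.49×10⁻¹⁰)(0.09548)·sin73° = 2.274×10⁻¹¹ N·m.

τ ≈ 2.27×10⁻¹¹ N·m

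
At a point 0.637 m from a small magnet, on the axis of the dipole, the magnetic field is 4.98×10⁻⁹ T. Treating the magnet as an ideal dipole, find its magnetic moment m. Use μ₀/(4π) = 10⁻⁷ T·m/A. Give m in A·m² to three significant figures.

On axis B = (μ₀/4π)·2m/r³, so m = Br³·4π/(μ₀·2).
m = (4.98×10⁻⁹)·(0.637)³ / (2·10⁻⁷) = 0.006436 A·m².

m ≈ 0.00644 A·m²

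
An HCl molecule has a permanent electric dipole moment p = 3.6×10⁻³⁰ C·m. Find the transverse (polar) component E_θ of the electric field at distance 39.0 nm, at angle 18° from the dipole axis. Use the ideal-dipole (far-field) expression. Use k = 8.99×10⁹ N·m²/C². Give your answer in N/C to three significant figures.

E_θ ≈ 169 N/C

For a dipole, E_θ = (kp sinθ)/r³.
kp/r³ = (8.99×10⁹)(3.60×10⁻³⁰)/(3.90×10⁻⁸)³ = 545.6 N/C.
E_θ = 545.6·sin18° = 168.6 N/C.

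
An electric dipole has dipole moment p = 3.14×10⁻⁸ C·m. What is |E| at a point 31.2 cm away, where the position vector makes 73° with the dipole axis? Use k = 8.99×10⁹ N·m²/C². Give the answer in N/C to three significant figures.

At angle θ the dipole field magnitude is E = (kp/r³)·√(1 + 3cos²θ).
kp/r³ = (8.99×10⁹)(3.14×10⁻⁸) / (0.312)³ = 9294 N/C.
√(1 + 3cos²73°) = √(1 + 3·0.0855) = √1.2564 ≈ 1.1209.
E ≈ 9294 × 1.121 = 1.042×10⁴ N/C.

E ≈ 1.04×10⁴ N/C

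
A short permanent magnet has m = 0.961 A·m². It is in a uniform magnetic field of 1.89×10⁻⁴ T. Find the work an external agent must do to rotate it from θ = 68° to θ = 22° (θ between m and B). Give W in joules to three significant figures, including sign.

W_ext = ΔU = −mB cosθ₂ + mB cosθ₁ = mB(cosθ₁ − cosθ₂).
W = (0.961)(1.89×10⁻⁴)·(cos68° − cos22°) = (1.816×10⁻⁴)·(-0.5526) = -1.004×10⁻⁴ J.

W ≈ -1.00×10⁻⁴ J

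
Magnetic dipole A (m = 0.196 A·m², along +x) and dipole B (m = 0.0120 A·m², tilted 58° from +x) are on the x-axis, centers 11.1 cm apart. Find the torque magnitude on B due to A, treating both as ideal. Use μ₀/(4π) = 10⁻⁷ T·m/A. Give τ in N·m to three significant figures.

Dipole B is on the axis of dipole A, so B₁ there is axial: B₁ = (μ₀/4π)·2m₁/r³ along +x.
B₁ = 2(10⁻⁷)(0.196)/(0.111)³ = 2.866×10⁻⁵ T.
τ = m₂ B₁ sinθ.
τ = (0.0120)(2.866×10⁻⁵)·sin58° = 2.917×10⁻⁷ N·m.

τ ≈ 2.92×10⁻⁷ N·m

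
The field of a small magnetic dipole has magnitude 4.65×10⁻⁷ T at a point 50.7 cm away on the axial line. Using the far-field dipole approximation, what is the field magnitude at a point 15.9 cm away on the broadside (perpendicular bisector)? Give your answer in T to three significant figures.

B ≈ 7.54×10⁻⁶ T

Dipole fields scale as 1/r³ in the far field.
The axial field is twice the equatorial field at the same r, so the geometry factor is 1/2.
B₂ = B₁ · (1/2) · (r₁/r₂)³ = 4.65×10⁻⁷ · 0.5 · (50.7/15.9)³.
(r₁/r₂)³ = (3.189)³ = 32.42.
B₂ ≈ 7.538×10⁻⁶ T.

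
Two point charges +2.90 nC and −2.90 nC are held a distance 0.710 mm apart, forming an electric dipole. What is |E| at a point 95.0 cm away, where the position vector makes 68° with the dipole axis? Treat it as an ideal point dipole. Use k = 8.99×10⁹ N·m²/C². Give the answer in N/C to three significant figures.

E ≈ 0.0257 N/C

Dipole moment p = qd = (2.90×10⁻⁹ C)(7.10×10⁻⁴ m) = 2.059×10⁻¹² C·m.
At angle θ the dipole field magnitude is E = (kp/r³)·√(1 + 3cos²θ).
kp/r³ = (8.99×10⁹)(2.059×10⁻¹²) / (0.950)³ = 0.02159 N/C.
√(1 + 3cos²68°) = √(1 + 3·0.1403) = √1.4210 ≈ 1.1921.
E ≈ 0.02159 × 1.192 = 0.02574 N/C.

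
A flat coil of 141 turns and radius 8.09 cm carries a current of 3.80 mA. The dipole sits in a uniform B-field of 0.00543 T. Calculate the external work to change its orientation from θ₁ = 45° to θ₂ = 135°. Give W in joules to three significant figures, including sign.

W ≈ 8.46×10⁻⁵ J

m = NIA = NIπa² = 141·(0.00380)·π·(0.0809)² = 0.01102 A·m².
W_ext = ΔU = −mB cosθ₂ + mB cosθ₁ = mB(cosθ₁ − cosθ₂).
W = (0.01102)(0.00543)·(cos45° − cos135°) = (5.984×10⁻⁵)·(+1.4142) = 8.462×10⁻⁵ J.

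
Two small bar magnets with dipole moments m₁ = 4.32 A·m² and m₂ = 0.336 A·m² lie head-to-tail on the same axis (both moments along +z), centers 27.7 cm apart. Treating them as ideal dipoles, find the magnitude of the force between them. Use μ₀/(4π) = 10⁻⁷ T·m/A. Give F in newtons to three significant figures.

On-axis B of dipole 1: B = (μ₀/4π)·2m₁/r³. Force on dipole 2: F = m₂·dB/dr.
dB/dr = −(μ₀/4π)·6m₁/r⁴, so |F| = (μ₀/4π)·6m₁m₂/r⁴.
F = 6(10⁻⁷)(4.32)(0.336)/(0.277)⁴ = 1.479×10⁻⁴ N.

F ≈ 1.48×10⁻⁴ N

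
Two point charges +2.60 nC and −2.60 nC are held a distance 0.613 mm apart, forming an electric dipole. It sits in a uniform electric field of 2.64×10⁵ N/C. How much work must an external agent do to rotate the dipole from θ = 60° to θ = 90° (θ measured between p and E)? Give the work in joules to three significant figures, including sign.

W ≈ 2.10×10⁻⁷ J

Dipole moment p = qd = (2.60×10⁻⁹ C)(6.13×10⁻⁴ m) = 1.594×10⁻¹² C·m.
W_ext = ΔU = U(θ₂) − U(θ₁) = −pE cosθ₂ − (−pE cosθ₁) = pE(cosθ₁ − cosθ₂).
W = (1.594×10⁻¹²)(2.64×10⁵)·(cos60° − cos90°) = (4.208×10⁻⁷)·(+0.5000) = 2.104×10⁻⁷ J.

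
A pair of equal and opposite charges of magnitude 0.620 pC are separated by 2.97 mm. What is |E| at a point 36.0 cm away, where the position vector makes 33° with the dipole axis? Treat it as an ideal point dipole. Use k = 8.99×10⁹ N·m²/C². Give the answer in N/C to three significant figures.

E ≈ 6.26×10⁻⁴ N/C

Dipole moment p = qd = (6.20×10⁻¹³ C)(0.00297 m) = 1.841×10⁻¹⁵ C·m.
At angle θ the dipole field magnitude is E = (kp/r³)·√(1 + 3cos²θ).
kp/r³ = (8.99×10⁹)(1.841×10⁻¹⁵) / (0.360)³ = 3.547×10⁻⁴ N/C.
√(1 + 3cos²33°) = √(1 + 3·0.7034) = √3.1101 ≈ 1.7635.
E ≈ 3.547×10⁻⁴ × 1.764 = 6.256×10⁻⁴ N/C.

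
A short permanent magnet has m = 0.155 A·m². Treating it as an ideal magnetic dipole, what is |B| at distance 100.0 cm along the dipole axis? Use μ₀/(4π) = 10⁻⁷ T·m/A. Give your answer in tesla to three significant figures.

On axis B = (μ₀/4π)·2m/r³.
B = 2·(10⁻⁷)·(0.155) / (1.00)³ = 3.100×10⁻⁸ T.

B ≈ 3.10×10⁻⁸ T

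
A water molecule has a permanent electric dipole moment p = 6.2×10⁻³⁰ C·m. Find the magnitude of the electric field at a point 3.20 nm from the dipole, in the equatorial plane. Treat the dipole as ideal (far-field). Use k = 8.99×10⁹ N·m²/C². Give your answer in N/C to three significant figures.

E ≈ 1.70×10⁶ N/C

On the perpendicular bisector E = kp/r³ (half the axial value at the same distance).
E = (8.99×10⁹)(6.20×10⁻³⁰) / (3.20×10⁻⁹)³ = 1.701×10⁶ N/C.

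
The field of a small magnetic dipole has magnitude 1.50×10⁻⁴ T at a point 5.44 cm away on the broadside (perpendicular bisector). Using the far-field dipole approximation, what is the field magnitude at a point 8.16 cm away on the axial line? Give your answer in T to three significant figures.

B ≈ 8.89×10⁻⁵ T

Dipole fields scale as 1/r³ in the far field.
The axial field is twice the equatorial field at the same r, so the geometry factor is 2/1.
B₂ = B₁ · (2/1) · (r₁/r₂)³ = 1.50×10⁻⁴ · 2 · (5.44/8.16)³.
(r₁/r₂)³ = (0.6667)³ = 0.2963.
B₂ ≈ 8.889×10⁻⁵ T.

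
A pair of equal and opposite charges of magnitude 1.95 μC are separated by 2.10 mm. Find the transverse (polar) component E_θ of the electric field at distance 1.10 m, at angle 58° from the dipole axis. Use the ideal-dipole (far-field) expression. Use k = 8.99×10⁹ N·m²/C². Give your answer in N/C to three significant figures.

E_θ ≈ 23.5 N/C

Dipole moment p = qd = (1.95×10⁻⁶ C)(0.00210 m) = 4.095×10⁻⁹ C·m.
For a dipole, E_θ = (kp sinθ)/r³.
kp/r³ = (8.99×10⁹)(4.095×10⁻⁹)/(1.10)³ = 27.66 N/C.
E_θ = 27.66·sin58° = 23.46 N/C.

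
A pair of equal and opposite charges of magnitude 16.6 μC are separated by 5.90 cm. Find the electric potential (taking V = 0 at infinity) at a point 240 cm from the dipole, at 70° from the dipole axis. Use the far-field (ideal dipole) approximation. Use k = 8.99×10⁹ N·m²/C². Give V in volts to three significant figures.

Dipole moment p = qd = (1.66×10⁻⁵ C)(0.0590 m) = 9.794×10⁻⁷ C·m.
The dipole potential is V = kp cosθ / r².
V = (8.99×10⁹)(9.794×10⁻⁷)·cos70° / (2.40)² = 522.8 V.

V ≈ 523 V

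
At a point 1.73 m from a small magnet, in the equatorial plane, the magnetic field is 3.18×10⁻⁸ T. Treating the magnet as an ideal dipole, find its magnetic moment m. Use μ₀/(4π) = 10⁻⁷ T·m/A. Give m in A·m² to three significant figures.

In the equatorial plane B = (μ₀/4π)·m/r³, so m = Br³·4π/(μ₀).
m = (3.18×10⁻⁸)·(1.73)³ / (10⁻⁷) = 1.647 A·m².

m ≈ 1.65 A·m²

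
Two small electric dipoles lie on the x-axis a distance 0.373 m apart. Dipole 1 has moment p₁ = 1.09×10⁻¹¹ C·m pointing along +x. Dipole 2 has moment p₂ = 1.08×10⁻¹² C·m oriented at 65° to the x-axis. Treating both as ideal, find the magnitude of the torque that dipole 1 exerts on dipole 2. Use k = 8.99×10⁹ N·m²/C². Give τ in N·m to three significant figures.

The second dipole sits on the axis of the first, so the field there is axial: E₁ = 2kp₁/r³ along +x.
E₁ = 2(8.99×10⁹)(1.09×10⁻¹¹)/(0.373)³ = 3.777 N/C.
Torque on the second dipole: τ = p₂ E₁ sinθ.
τ = (1.08×10⁻¹²)(3.777)·sin65° = 3.696×10⁻¹² N·m.

τ ≈ 3.70×10⁻¹² N·m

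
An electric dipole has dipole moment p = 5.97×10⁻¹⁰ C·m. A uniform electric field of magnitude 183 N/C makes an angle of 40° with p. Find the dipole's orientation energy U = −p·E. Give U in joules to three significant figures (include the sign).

U ≈ -8.37×10⁻⁸ J

U = −p·E = −pE cosθ.
U = −(5.97×10⁻¹⁰)(183)·cos40° = -8.369×10⁻⁸ J.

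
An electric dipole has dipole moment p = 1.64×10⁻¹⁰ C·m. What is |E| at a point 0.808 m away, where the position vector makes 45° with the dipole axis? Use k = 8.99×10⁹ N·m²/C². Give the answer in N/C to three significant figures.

At angle θ the dipole field magnitude is E = (kp/r³)·√(1 + 3cos²θ).
kp/r³ = (8.99×10⁹)(1.64×10⁻¹⁰) / (0.808)³ = 2.795 N/C.
√(1 + 3cos²45°) = √(1 + 3·0.5000) = √2.5000 ≈ 1.5811.
E ≈ 2.795 × 1.581 = 4.419 N/C.

E ≈ 4.42 N/C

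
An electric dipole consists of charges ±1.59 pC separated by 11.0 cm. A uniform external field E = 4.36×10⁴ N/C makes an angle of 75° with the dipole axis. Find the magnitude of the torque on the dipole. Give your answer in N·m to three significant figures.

Dipole moment p = qd = (1.59×10⁻¹² C)(0.110 m) = 1.749×10⁻¹³ C·m.
Torque on an electric dipole: τ = pE sinθ.
τ = (1.749×10⁻¹³)(4.36×10⁴)·sin75° = 7.366×10⁻⁹ N·m.

τ ≈ 7.37×10⁻⁹ N·m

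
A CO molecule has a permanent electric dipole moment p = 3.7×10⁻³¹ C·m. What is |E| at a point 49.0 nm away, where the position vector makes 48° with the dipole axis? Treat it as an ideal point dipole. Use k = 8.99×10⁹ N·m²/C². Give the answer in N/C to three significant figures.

E ≈ 43.3 N/C

At angle θ the dipole field magnitude is E = (kp/r³)·√(1 + 3cos²θ).
kp/r³ = (8.99×10⁹)(3.70×10⁻³¹) / (4.90×10⁻⁸)³ = 28.27 N/C.
√(1 + 3cos²48°) = √(1 + 3·0.4477) = √2.3432 ≈ 1.5308.
E ≈ 28.27 × 1.531 = 43.28 N/C.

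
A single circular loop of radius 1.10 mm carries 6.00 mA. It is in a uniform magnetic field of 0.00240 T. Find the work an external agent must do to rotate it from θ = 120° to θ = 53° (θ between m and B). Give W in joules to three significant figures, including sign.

Magnetic moment m = IA = Iπa² = (0.00600)·π·(0.00110)² = 2.281×10⁻⁸ A·m².
W_ext = ΔU = −mB cosθ₂ + mB cosθ₁ = mB(cosθ₁ − cosθ₂).
W = (2.281×10⁻⁸)(0.00240)·(cos120° − cos53°) = (5.474×10⁻¹¹)·(-1.1018) = -6.032×10⁻¹¹ J.

W ≈ -6.03×10⁻¹¹ J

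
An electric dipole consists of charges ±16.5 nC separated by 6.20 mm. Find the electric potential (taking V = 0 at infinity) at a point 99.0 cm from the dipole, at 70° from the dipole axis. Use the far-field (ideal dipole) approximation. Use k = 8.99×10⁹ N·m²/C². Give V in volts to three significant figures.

Dipole moment p = qd = (1.65×10⁻⁸ C)(0.00620 m) = 1.023×10⁻¹⁰ C·m.
The dipole potential is V = kp cosθ / r².
V = (8.99×10⁹)(1.023×10⁻¹⁰)·cos70° / (0.990)² = 0.3209 V.

V ≈ 0.321 V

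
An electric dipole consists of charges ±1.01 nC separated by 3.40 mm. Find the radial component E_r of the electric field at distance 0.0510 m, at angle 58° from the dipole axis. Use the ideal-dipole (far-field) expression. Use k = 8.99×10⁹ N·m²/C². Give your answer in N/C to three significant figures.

Dipole moment p = qd = (1.01×10⁻⁹ C)(0.00340 m) = 3.434×10⁻¹² C·m.
For a dipole, E_r = (2kp cosθ)/r³.
kp/r³ = (8.99×10⁹)(3.434×10⁻¹²)/(0.0510)³ = 232.7 N/C.
E_r = 2·232.7·cos58° = 246.7 N/C.

E_r ≈ 247 N/C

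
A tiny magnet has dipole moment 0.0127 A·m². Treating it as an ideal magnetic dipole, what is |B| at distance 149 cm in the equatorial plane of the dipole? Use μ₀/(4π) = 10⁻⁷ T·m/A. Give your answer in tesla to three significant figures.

B ≈ 3.84×10⁻¹⁰ T

In the equatorial plane B = (μ₀/4π)·m/r³ (half the axial value).
B = (10⁻⁷)·(0.0127) / (1.49)³ = 3.839×10⁻¹⁰ T.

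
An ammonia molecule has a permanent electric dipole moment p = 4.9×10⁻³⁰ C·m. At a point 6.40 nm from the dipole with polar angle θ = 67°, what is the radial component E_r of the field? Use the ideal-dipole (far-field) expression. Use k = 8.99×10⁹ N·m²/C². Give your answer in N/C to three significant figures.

For a dipole, E_r = (2kp cosθ)/r³.
kp/r³ = (8.99×10⁹)(4.90×10⁻³⁰)/(6.40×10⁻⁹)³ = 1.680×10⁵ N/C.
E_r = 2·1.680×10⁵·cos67° = 1.313×10⁵ N/C.

E_r ≈ 1.31×10⁵ N/C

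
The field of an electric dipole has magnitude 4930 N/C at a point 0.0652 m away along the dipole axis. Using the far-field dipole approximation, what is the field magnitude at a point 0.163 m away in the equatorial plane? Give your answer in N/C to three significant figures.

E ≈ 158 N/C

Dipole fields scale as 1/r³ in the far field.
The axial field is twice the equatorial field at the same r, so the geometry factor is 1/2.
E₂ = E₁ · (1/2) · (r₁/r₂)³ = 4930 · 0.5 · (0.0652/0.163)³.
(r₁/r₂)³ = (0.4)³ = 0.064.
E₂ ≈ 157.8 N/C.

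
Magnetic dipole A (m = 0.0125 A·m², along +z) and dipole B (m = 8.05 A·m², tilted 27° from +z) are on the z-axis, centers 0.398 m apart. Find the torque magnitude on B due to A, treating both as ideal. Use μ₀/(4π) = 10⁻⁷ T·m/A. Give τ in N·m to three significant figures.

Dipole B is on the axis of dipole A, so B₁ there is axial: B₁ = (μ₀/4π)·2m₁/r³ along +z.
B₁ = 2(10⁻⁷)(0.0125)/(0.398)³ = 3.965×10⁻⁸ T.
τ = m₂ B₁ sinθ.
τ = (8.05)(3.965×10⁻⁸)·sin27° = 1.449×10⁻⁷ N·m.

τ ≈ 1.45×10⁻⁷ N·m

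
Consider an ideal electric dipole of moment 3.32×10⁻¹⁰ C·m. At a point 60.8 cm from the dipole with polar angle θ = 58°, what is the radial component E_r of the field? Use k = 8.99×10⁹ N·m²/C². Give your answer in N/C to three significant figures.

For a dipole, E_r = (2kp cosθ)/r³.
kp/r³ = (8.99×10⁹)(3.32×10⁻¹⁰)/(0.608)³ = 13.28 N/C.
E_r = 2·13.28·cos58° = 14.07 N/C.

E_r ≈ 14.1 N/C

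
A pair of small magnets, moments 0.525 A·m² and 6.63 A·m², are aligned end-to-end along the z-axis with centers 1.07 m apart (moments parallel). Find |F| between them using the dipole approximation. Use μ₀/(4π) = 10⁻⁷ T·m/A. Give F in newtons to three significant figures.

F ≈ 1.59×10⁻⁶ N

On-axis B of dipole 1: B = (μ₀/4π)·2m₁/r³. Force on dipole 2: F = m₂·dB/dr.
dB/dr = −(μ₀/4π)·6m₁/r⁴, so |F| = (μ₀/4π)·6m₁m₂/r⁴.
F = 6(10⁻⁷)(0.525)(6.63)/(1.07)⁴ = 1.593×10⁻⁶ N.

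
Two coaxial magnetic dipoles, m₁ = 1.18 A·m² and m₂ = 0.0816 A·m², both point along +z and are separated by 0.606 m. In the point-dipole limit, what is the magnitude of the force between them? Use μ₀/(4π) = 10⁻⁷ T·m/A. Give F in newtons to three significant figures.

F ≈ 4.28×10⁻⁷ N

On-axis B of dipole 1: B = (μ₀/4π)·2m₁/r³. Force on dipole 2: F = m₂·dB/dr.
dB/dr = −(μ₀/4π)·6m₁/r⁴, so |F| = (μ₀/4π)·6m₁m₂/r⁴.
F = 6(10⁻⁷)(1.18)(0.0816)/(0.606)⁴ = 4.284×10⁻⁷ N.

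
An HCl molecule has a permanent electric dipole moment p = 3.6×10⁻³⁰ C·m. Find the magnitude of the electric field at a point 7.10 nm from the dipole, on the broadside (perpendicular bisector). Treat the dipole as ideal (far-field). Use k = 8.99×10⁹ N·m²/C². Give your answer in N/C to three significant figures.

On the perpendicular bisector E = kp/r³ (half the axial value at the same distance).
E = (8.99×10⁹)(3.60×10⁻³⁰) / (7.10×10⁻⁹)³ = 9.042×10⁴ N/C.

E ≈ 9.04×10⁴ N/C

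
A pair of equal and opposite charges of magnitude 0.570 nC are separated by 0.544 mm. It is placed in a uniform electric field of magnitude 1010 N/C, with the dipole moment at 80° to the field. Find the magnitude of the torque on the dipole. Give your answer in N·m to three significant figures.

τ ≈ 3.08×10⁻¹⁰ N·m

Dipole moment p = qd = (5.70×10⁻¹⁰ C)(5.44×10⁻⁴ m) = 3.101×10⁻¹³ C·m.
Torque on an electric dipole: τ = pE sinθ.
τ = (3.101×10⁻¹³)(1010)·sin80° = 3.084×10⁻¹⁰ N·m.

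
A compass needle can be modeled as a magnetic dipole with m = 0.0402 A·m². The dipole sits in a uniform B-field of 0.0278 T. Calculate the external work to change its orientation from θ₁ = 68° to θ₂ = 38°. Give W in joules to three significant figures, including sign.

W_ext = ΔU = −mB cosθ₂ + mB cosθ₁ = mB(cosθ₁ − cosθ₂).
W = (0.0402)(0.0278)·(cos68° − cos38°) = (0.001118)·(-0.4134) = -4.620×10⁻⁴ J.

W ≈ -4.62×10⁻⁴ J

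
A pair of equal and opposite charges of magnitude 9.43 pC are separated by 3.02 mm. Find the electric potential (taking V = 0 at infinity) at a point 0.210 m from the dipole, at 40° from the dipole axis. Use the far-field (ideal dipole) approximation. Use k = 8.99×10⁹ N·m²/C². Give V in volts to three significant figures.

Dipole moment p = qd = (9.43×10⁻¹² C)(0.00302 m) = 2.848×10⁻¹⁴ C·m.
The dipole potential is V = kp cosθ / r².
V = (8.99×10⁹)(2.848×10⁻¹⁴)·cos40° / (0.210)² = 0.004447 V.

V ≈ 0.00445 V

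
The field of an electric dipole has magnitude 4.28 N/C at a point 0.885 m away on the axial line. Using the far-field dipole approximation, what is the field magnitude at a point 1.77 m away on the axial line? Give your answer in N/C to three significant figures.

Dipole fields scale as 1/r³ in the far field; the geometry is the same at both points.
E₂ = E₁ · (r₁/r₂)³ = 4.28 · (0.885/1.77)³.
(r₁/r₂)³ = (0.5)³ = 0.125.
E₂ ≈ 0.5350 N/C.

E ≈ 0.535 N/C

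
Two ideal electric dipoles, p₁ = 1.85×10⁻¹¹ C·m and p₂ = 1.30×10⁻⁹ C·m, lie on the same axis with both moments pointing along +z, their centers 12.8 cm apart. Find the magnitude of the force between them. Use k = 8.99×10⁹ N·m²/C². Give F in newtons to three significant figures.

F ≈ 4.83×10⁻⁶ N

On-axis field of dipole 1 at distance r: E = 2kp₁/r³. Force on dipole 2 is F = p₂·dE/dr (gradient along axis).
dE/dr = −6kp₁/r⁴, so |F| = 6kp₁p₂/r⁴ (attractive for aligned moments).
F = 6(8.99×10⁹)(1.85×10⁻¹¹)(1.30×10⁻⁹)/(0.128)⁴ = 4.833×10⁻⁶ N.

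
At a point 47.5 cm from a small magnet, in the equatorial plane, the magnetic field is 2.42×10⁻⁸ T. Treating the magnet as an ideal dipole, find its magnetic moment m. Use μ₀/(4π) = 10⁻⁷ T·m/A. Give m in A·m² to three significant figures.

In the equatorial plane B = (μ₀/4π)·m/r³, so m = Br³·4π/(μ₀).
m = (2.42×10⁻⁸)·(0.475)³ / (10⁻⁷) = 0.02594 A·m².

m ≈ 0.0259 A·m²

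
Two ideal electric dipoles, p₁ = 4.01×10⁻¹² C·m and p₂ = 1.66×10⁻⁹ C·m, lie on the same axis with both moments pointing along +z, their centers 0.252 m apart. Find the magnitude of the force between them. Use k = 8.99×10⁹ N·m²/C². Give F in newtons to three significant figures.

F ≈ 8.90×10⁻⁸ N

On-axis field of dipole 1 at distance r: E = 2kp₁/r³. Force on dipole 2 is F = p₂·dE/dr (gradient along axis).
dE/dr = −6kp₁/r⁴, so |F| = 6kp₁p₂/r⁴ (attractive for aligned moments).
F = 6(8.99×10⁹)(4.01×10⁻¹²)(1.66×10⁻⁹)/(0.252)⁴ = 8.904×10⁻⁸ N.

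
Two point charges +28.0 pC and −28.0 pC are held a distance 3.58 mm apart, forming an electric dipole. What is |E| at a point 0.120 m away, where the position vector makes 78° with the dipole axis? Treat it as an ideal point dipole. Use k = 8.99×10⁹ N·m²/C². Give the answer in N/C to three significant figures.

Dipole moment p = qd = (2.80×10⁻¹¹ C)(0.00358 m) = 1.002×10⁻¹³ C·m.
At angle θ the dipole field magnitude is E = (kp/r³)·√(1 + 3cos²θ).
kp/r³ = (8.99×10⁹)(1.002×10⁻¹³) / (0.120)³ = 0.5213 N/C.
√(1 + 3cos²78°) = √(1 + 3·0.0432) = √1.1297 ≈ 1.0629.
E ≈ 0.5213 × 1.063 = 0.5541 N/C.

E ≈ 0.554 N/C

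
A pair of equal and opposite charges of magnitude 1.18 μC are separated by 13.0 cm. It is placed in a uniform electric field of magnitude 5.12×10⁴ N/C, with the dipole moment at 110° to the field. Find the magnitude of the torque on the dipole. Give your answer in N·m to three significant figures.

τ ≈ 0.00738 N·m

Dipole moment p = qd = (1.18×10⁻⁶ C)(0.130 m) = 1.534×10⁻⁷ C·m.
Torque on an electric dipole: τ = pE sinθ.
τ = (1.534×10⁻⁷)(5.12×10⁴)·sin110° = 0.007380 N·m.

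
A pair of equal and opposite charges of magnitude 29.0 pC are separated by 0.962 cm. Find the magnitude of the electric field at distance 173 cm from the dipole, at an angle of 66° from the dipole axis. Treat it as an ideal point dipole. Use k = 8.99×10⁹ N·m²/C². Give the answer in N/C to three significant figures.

Dipole moment p = qd = (2.90×10⁻¹¹ C)(0.00962 m) = 2.79×10⁻¹³ C·m.
At angle θ the dipole field magnitude is E = (kp/r³)·√(1 + 3cos²θ).
kp/r³ = (8.99×10⁹)(2.79×10⁻¹³) / (1.73)³ = 4.844×10⁻⁴ N/C.
√(1 + 3cos²66°) = √(1 + 3·0.1654) = √1.4963 ≈ 1.2232.
E ≈ 4.844×10⁻⁴ × 1.223 = 5.926×10⁻⁴ N/C.

E ≈ 5.93×10⁻⁴ N/C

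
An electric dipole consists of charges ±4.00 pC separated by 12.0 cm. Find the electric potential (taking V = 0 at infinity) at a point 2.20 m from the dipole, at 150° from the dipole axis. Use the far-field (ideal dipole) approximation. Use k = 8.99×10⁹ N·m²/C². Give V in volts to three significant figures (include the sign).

V ≈ -7.72×10⁻⁴ V

Dipole moment p = qd = (4.00×10⁻¹² C)(0.120 m) = 4.80×10⁻¹³ C·m.
The dipole potential is V = kp cosθ / r².
V = (8.99×10⁹)(4.80×10⁻¹³)·cos150° / (2.20)² = -7.721×10⁻⁴ V.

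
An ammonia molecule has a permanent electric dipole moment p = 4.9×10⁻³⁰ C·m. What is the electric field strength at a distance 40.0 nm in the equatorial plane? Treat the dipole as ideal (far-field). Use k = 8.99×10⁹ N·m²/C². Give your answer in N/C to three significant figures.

E ≈ 688 N/C

In the equatorial plane E = kp/r³.
E = (8.99×10⁹)(4.90×10⁻³⁰) / (4.00×10⁻⁸)³ = 688.3 N/C.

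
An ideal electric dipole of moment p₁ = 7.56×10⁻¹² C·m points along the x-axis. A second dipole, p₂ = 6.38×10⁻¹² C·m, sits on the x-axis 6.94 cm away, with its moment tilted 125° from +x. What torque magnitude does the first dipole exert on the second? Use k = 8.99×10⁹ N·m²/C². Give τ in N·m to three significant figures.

τ ≈ 2.13×10⁻⁹ N·m

The second dipole sits on the axis of the first, so the field there is axial: E₁ = 2kp₁/r³ along +x.
E₁ = 2(8.99×10⁹)(7.56×10⁻¹²)/(0.0694)³ = 406.7 N/C.
Torque on the second dipole: τ = p₂ E₁ sinθ.
τ = (6.38×10⁻¹²)(406.7)·sin125° = 2.125×10⁻⁹ N·m.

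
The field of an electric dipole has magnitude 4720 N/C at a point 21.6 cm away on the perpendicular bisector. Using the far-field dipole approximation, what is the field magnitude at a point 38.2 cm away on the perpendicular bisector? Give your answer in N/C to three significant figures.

Dipole fields scale as 1/r³ in the far field; the geometry is the same at both points.
E₂ = E₁ · (r₁/r₂)³ = 4720 · (21.6/38.2)³.
(r₁/r₂)³ = (0.5654)³ = 0.1808.
E₂ ≈ 853.3 N/C.

E ≈ 853 N/C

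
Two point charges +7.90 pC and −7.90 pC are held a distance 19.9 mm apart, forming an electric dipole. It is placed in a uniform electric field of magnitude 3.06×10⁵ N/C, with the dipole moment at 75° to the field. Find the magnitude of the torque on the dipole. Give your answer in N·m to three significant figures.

Dipole moment p = qd = (7.90×10⁻¹² C)(0.0199 m) = 1.572×10⁻¹³ C·m.
Torque on an electric dipole: τ = pE sinθ.
τ = (1.572×10⁻¹³)(3.06×10⁵)·sin75° = 4.646×10⁻⁸ N·m.

τ ≈ 4.65×10⁻⁸ N·m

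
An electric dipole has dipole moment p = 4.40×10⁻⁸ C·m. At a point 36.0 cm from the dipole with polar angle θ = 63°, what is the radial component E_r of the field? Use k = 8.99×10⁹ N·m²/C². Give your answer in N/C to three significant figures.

For a dipole, E_r = (2kp cosθ)/r³.
kp/r³ = (8.99×10⁹)(4.40×10⁻⁸)/(0.360)³ = 8478 N/C.
E_r = 2·8478·cos63° = 7698 N/C.

E_r ≈ 7700 N/C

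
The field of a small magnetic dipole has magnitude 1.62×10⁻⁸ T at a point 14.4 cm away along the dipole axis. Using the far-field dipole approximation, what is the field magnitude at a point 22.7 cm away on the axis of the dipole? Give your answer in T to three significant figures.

B ≈ 4.14×10⁻⁹ T

Dipole fields scale as 1/r³ in the far field; the geometry is the same at both points.
B₂ = B₁ · (r₁/r₂)³ = 1.62×10⁻⁸ · (14.4/22.7)³.
(r₁/r₂)³ = (0.6344)³ = 0.2553.
B₂ ≈ 4.135×10⁻⁹ T.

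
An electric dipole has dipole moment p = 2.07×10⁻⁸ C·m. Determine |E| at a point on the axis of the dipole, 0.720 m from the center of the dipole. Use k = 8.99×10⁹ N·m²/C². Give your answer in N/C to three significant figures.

On the dipole axis E = 2kp/r³.
E = 2·(8.99×10⁹)(2.07×10⁻⁸) / (0.720)³ = 997.2 N/C.

E ≈ 997 N/C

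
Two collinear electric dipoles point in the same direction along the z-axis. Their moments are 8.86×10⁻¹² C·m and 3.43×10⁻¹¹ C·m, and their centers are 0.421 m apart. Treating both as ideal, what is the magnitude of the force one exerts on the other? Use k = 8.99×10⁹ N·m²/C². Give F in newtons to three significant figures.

On-axis field of dipole 1 at distance r: E = 2kp₁/r³. Force on dipole 2 is F = p₂·dE/dr (gradient along axis).
dE/dr = −6kp₁/r⁴, so |F| = 6kp₁p₂/r⁴ (attractive for aligned moments).
F = 6(8.99×10⁹)(8.86×10⁻¹²)(3.43×10⁻¹¹)/(0.421)⁴ = 5.218×10⁻¹⁰ N.

F ≈ 5.22×10⁻¹⁰ N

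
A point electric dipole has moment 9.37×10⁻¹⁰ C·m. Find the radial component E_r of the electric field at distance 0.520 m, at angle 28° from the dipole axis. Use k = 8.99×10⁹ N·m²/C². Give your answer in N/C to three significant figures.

E_r ≈ 106 N/C

For a dipole, E_r = (2kp cosθ)/r³.
kp/r³ = (8.99×10⁹)(9.37×10⁻¹⁰)/(0.520)³ = 59.91 N/C.
E_r = 2·59.91·cos28° = 105.8 N/C.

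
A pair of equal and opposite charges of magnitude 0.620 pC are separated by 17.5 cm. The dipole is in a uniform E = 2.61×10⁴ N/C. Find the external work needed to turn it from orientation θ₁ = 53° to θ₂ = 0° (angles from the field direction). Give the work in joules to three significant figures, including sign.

W ≈ -1.13×10⁻⁹ J

Dipole moment p = qd = (6.20×10⁻¹³ C)(0.175 m) = 1.085×10⁻¹³ C·m.
W_ext = ΔU = U(θ₂) − U(θ₁) = −pE cosθ₂ − (−pE cosθ₁) = pE(cosθ₁ − cosθ₂).
W = (1.085×10⁻¹³)(2.61×10⁴)·(cos53° − cos0°) = (2.832×10⁻⁹)·(-0.3982) = -1.128×10⁻⁹ J.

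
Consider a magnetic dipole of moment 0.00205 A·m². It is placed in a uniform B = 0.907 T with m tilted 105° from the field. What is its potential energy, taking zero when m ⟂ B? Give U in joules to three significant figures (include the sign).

U ≈ 4.81×10⁻⁴ J

U = −m·B = −mB cosθ.
U = −(0.00205)(0.907)·cos105° = 4.812×10⁻⁴ J.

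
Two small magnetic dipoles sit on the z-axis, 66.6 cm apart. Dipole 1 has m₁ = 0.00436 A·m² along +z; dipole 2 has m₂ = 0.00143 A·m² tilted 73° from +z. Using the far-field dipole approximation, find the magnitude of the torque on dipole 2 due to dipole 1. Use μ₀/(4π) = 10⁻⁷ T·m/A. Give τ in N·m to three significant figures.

Dipole B is on the axis of dipole A, so B₁ there is axial: B₁ = (μ₀/4π)·2m₁/r³ along +z.
B₁ = 2(10⁻⁷)(0.00436)/(0.666)³ = 2.952×10⁻⁹ T.
τ = m₂ B₁ sinθ.
τ = (0.00143)(2.952×10⁻⁹)·sin73° = 4.037×10⁻¹² N·m.

τ ≈ 4.04×10⁻¹² N·m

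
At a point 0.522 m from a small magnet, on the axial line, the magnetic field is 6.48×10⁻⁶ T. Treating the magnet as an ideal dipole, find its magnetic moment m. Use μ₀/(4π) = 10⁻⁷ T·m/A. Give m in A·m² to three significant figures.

m ≈ 4.61 A·m²

On axis B = (μ₀/4π)·2m/r³, so m = Br³·4π/(μ₀·2).
m = (6.48×10⁻⁶)·(0.522)³ / (2·10⁻⁷) = 4.608 A·m².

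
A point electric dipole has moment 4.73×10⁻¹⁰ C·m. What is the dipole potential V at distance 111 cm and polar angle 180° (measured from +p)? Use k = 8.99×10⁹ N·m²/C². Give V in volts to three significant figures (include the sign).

The dipole potential is V = kp cosθ / r².
V = (8.99×10⁹)(4.73×10⁻¹⁰)·cos180° / (1.11)² = -3.451 V.

V ≈ -3.45 V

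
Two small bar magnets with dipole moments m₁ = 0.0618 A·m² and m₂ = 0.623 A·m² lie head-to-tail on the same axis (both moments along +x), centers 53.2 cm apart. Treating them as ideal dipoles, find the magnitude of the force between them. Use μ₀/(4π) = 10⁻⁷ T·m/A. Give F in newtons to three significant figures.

On-axis B of dipole 1: B = (μ₀/4π)·2m₁/r³. Force on dipole 2: F = m₂·dB/dr.
dB/dr = −(μ₀/4π)·6m₁/r⁴, so |F| = (μ₀/4π)·6m₁m₂/r⁴.
F = 6(10⁻⁷)(0.0618)(0.623)/(0.532)⁴ = 2.884×10⁻⁷ N.

F ≈ 2.88×10⁻⁷ N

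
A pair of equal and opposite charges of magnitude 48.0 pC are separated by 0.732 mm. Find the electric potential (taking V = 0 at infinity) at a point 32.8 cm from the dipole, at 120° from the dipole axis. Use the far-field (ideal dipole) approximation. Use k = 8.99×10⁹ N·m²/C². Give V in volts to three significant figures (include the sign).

Dipole moment p = qd = (4.80×10⁻¹¹ C)(7.32×10⁻⁴ m) = 3.514×10⁻¹⁴ C·m.
The dipole potential is V = kp cosθ / r².
V = (8.99×10⁹)(3.514×10⁻¹⁴)·cos120° / (0.328)² = -0.001468 V.

V ≈ -0.00147 V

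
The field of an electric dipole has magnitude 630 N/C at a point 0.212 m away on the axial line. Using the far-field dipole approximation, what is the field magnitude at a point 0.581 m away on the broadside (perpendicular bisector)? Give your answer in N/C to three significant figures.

Dipole fields scale as 1/r³ in the far field.
The axial field is twice the equatorial field at the same r, so the geometry factor is 1/2.
E₂ = E₁ · (1/2) · (r₁/r₂)³ = 630 · 0.5 · (0.212/0.581)³.
(r₁/r₂)³ = (0.3649)³ = 0.04858.
E₂ ≈ 15.30 N/C.

E ≈ 15.3 N/C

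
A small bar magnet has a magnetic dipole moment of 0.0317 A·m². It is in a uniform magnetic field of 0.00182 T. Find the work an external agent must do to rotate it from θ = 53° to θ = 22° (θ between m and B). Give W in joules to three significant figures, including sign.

W_ext = ΔU = −mB cosθ₂ + mB cosθ₁ = mB(cosθ₁ − cosθ₂).
W = (0.0317)(0.00182)·(cos53° − cos22°) = (5.769×10⁻⁵)·(-0.3254) = -1.877×10⁻⁵ J.

W ≈ -1.88×10⁻⁵ J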